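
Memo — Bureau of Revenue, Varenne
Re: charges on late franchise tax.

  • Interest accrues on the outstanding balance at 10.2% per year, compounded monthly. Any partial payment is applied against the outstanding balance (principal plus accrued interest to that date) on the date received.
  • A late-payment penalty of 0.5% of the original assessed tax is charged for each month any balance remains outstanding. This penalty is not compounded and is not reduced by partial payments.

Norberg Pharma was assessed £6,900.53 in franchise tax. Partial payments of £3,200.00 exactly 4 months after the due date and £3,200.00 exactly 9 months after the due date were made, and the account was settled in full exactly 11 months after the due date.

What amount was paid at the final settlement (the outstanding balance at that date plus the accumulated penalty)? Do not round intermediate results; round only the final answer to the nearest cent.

£1,303.44

Monthly rate = 10.2% ÷ 12 = 0.85%
Balance at month 4: £6,900.5300 × (1 + 0.0085)^4 = £7,138.1564…
After £3,200.00 payment: £7,138.1564… − £3,200.00 = £3,938.1564…
Balance at month 9: £3,938.1564… × (1 + 0.0085)^5 = £4,108.3976…
After £3,200.00 payment: £4,108.3976… − £3,200.00 = £908.3976…
Balance at month 11: £908.3976… × (1 + 0.0085)^2 = £923.9060…
Penalty: 11 × 0.5% × £6,900.53 = £379.53…
Final settlement = outstanding balance + penalty = £923.9060… + £379.53… = £1,303.44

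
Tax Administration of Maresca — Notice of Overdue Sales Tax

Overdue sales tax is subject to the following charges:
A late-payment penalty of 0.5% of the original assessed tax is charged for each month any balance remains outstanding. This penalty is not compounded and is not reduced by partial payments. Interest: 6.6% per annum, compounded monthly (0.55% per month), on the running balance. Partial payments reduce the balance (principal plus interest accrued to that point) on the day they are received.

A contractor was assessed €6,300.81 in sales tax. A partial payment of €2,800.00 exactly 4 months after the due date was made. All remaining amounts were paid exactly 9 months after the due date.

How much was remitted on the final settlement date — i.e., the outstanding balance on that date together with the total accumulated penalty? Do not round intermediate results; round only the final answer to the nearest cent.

Balance at month 4: €6,300.8100 × (1 + 0.0055)^4 = €6,440.5756…
After €2,800.00 payment: €6,440.5756… − €2,800.00 = €3,640.5756…
Balance at month 9: €3,640.5756… × (1 + 0.0055)^5 = €3,741.7988…
Penalty: 9 × 0.5% × €6,300.81 = €283.54…
Final settlement = outstanding balance + penalty = €3,741.7988… + €283.54… = €4,025.34

€4,025.34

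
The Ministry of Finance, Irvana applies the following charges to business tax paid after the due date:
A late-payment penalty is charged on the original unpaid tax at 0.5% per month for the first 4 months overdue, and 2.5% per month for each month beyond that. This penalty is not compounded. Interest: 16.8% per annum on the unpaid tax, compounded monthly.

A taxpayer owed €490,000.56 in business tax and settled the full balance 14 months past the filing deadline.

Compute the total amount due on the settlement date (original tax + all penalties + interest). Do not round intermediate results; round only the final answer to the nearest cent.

Penalty, months 1–4: 4 × 0.5% × €490,000.56 = €9,800.01…
Penalty, months 5–14: 10 × 2.5% × €490,000.56 = €122,500.14
Interest (16.8%/yr ÷ 12 = 1.4%/month): €490,000.56 × ((1 + 0.014)^14 − 1) = €105,288.5617…
Total = €490,000.56 + €132,300.1512 + €105,288.5617… = €727,589.27

€727,589.27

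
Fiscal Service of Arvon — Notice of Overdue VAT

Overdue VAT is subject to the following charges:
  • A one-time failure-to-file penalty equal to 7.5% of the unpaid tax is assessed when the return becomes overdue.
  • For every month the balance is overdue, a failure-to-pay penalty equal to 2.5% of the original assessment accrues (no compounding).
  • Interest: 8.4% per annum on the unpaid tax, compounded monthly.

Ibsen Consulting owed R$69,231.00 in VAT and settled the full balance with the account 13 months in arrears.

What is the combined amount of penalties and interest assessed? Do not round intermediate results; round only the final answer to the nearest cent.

R$34,263.93

Failure-to-file penalty: 7.5% × R$69,231.00 = R$5,192.33…
Failure-to-pay penalty = 2.5% × R$69,231.00 × 13 mo = R$22,500.08…
Interest (8.4%/yr ÷ 12 = 0.7%/month): R$69,231.00 × ((1 + 0.007)^13 − 1) = R$6,571.5337…
Penalties + interest = R$27,692.4000 + R$6,571.5337… = R$34,263.93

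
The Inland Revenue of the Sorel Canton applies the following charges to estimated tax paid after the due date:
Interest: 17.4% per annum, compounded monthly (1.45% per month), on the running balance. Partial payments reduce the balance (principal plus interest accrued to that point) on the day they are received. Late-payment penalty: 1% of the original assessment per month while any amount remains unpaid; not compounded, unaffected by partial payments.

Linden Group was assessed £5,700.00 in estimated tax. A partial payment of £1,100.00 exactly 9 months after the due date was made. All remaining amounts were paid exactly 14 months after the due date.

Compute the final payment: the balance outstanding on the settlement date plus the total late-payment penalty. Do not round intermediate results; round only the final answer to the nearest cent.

£6,588.65

Balance at month 9: £5,700.0000 × (1 + 0.0145)^9 = £6,488.4852…
After £1,100.00 payment: £6,488.4852… − £1,100.00 = £5,388.4852…
Balance at month 14: £5,388.4852… × (1 + 0.0145)^5 = £5,790.6451…
Penalty: 14 × 1% × £5,700.00 = £798.00
Final settlement = outstanding balance + penalty = £5,790.6451… + £798.00 = £6,588.65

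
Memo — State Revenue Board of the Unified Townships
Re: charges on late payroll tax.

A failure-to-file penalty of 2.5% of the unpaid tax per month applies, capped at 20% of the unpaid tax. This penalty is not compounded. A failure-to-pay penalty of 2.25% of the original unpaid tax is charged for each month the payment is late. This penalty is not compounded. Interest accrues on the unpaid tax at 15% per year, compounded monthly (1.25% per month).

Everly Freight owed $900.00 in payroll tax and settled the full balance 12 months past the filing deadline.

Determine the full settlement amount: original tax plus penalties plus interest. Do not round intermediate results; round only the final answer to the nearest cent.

$1,467.68

Failure-to-file: 12 × 2.5% × $900.00 = $270.00, capped at 20% × $900.00 = $180.00
Failure-to-pay penalty: 12 × 2.25% × $900.00 = $243.00
Interest: $900.00 × ((1 + 0.0125)^12 − 1) = $900.00 × 0.1607545… = $144.6791…
Total = $900.00 + $423.0000 + $144.6791… = $1,467.68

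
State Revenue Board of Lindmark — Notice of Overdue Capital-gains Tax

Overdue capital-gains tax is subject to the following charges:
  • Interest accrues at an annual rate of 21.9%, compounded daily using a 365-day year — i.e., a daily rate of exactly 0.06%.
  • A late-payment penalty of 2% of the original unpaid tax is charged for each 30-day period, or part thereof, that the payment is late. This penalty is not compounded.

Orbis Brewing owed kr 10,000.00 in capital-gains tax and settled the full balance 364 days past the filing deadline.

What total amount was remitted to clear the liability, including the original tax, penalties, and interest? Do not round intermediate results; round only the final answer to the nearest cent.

kr 15,040.03

Penalty periods: ⌈364/30⌉ = 13; penalty = 13 × 2% × kr 10,000.00 = kr 2,600.00
Interest: kr 10,000.00 × ((1 + 0.0006)^364 − 1) = kr 10,000.00 × 0.24400312… = kr 2,440.0312…
Total = kr 10,000.00 + kr 2,600.0000 + kr 2,440.0312… = kr 15,040.03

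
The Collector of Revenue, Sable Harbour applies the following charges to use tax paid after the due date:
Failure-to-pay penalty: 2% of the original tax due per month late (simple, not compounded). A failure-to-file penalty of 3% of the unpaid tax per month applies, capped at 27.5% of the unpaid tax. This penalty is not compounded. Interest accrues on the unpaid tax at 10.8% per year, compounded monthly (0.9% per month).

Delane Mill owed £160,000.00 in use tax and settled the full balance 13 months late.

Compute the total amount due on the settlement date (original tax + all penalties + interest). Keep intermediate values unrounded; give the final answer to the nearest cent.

Failure-to-file: 13 × 3% × £160,000.00 = £62,400.00, capped at 27.5% × £160,000.00 = £44,000.00
Failure-to-pay penalty = 2% × £160,000.00 × 13 mo = £41,600.00
Interest: £160,000.00 × ((1 + 0.009)^13 − 1) = £160,000.00 × 0.1235313… = £19,765.0019…
Total = £160,000.00 + £85,600.0000 + £19,765.0019… = £265,365.00

£265,365.00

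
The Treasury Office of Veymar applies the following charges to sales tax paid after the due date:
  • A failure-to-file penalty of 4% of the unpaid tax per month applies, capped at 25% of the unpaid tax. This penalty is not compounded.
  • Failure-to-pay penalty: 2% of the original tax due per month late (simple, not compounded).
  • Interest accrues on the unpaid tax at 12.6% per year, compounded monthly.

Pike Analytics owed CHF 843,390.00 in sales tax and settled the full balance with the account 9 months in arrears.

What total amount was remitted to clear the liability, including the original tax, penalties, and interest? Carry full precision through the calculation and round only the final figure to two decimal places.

Failure-to-file: 9 × 4% × CHF 843,390.00 = CHF 303,620.40, capped at 25% × CHF 843,390.00 = CHF 210,847.50
Failure-to-pay penalty = 2% × CHF 843,390.00 × 9 mo = CHF 151,810.20
Interest (12.6%/yr ÷ 12 = 1.05%/month): CHF 843,390.00 × ((1 + 0.0105)^9 − 1) = CHF 83,131.0869…
Total = CHF 843,390.00 + CHF 362,657.7000 + CHF 83,131.0869… = CHF 1,289,178.79

CHF 1,289,178.79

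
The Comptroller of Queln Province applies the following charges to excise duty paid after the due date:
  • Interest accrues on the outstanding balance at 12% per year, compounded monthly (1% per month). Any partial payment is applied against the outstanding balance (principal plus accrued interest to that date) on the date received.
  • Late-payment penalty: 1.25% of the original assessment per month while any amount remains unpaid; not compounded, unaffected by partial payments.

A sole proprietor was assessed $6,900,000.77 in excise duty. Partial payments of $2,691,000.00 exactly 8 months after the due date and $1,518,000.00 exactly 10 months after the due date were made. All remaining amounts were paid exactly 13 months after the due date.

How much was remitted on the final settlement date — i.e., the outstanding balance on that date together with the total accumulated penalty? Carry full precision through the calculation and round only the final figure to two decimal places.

Balance at month 8: $6,900,000.7700 × (1 + 0.01)^8 = $7,471,712.1026…
After $2,691,000.00 payment: $7,471,712.1026… − $2,691,000.00 = $4,780,712.1026…
Balance at month 10: $4,780,712.1026… × (1 + 0.01)^2 = $4,876,804.4159…
After $1,518,000.00 payment: $4,876,804.4159… − $1,518,000.00 = $3,358,804.4159…
Balance at month 13: $3,358,804.4159… × (1 + 0.01)^3 = $3,460,579.5485…
Penalty: 13 × 1.25% × $6,900,000.77 = $1,121,250.13…
Final settlement = outstanding balance + penalty = $3,460,579.5485… + $1,121,250.13… = $4,581,829.67

$4,581,829.67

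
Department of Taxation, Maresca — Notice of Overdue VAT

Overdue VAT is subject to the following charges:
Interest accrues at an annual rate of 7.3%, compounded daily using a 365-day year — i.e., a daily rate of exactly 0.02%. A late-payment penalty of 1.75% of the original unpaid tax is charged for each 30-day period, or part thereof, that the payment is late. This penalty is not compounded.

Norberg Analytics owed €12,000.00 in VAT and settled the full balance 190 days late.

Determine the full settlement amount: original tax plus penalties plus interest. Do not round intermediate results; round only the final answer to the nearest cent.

€13,934.73

Penalty periods: ⌈190/30⌉ = 7; penalty = 7 × 1.75% × €12,000.00 = €1,470.00
Interest: €12,000.00 × ((1 + 0.0002)^190 − 1) = €12,000.00 × 0.03872729… = €464.7274…
Total = €12,000.00 + €1,470.0000 + €464.7274… = €13,934.73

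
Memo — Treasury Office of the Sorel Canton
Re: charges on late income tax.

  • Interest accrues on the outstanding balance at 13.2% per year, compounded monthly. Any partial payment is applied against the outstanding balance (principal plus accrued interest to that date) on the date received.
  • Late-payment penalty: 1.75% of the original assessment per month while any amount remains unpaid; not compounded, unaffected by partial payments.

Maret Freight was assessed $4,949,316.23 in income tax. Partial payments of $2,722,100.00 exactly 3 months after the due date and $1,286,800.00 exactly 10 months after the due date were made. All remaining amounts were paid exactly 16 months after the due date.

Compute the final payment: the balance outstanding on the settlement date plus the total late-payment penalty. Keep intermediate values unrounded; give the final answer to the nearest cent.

$2,769,677.32

Monthly rate = 13.2% ÷ 12 = 1.1%
Balance at month 3: $4,949,316.2300 × (1 + 0.011)^3 = $5,114,446.8549…
After $2,722,100.00 payment: $5,114,446.8549… − $2,722,100.00 = $2,392,346.8549…
Balance at month 10: $2,392,346.8549… × (1 + 0.011)^7 = $2,582,749.1976…
After $1,286,800.00 payment: $2,582,749.1976… − $1,286,800.00 = $1,295,949.1976…
Balance at month 16: $1,295,949.1976… × (1 + 0.011)^6 = $1,383,868.7765…
Penalty: 16 × 1.75% × $4,949,316.23 = $1,385,808.54…
Final settlement = outstanding balance + penalty = $1,383,868.7765… + $1,385,808.54… = $2,769,677.32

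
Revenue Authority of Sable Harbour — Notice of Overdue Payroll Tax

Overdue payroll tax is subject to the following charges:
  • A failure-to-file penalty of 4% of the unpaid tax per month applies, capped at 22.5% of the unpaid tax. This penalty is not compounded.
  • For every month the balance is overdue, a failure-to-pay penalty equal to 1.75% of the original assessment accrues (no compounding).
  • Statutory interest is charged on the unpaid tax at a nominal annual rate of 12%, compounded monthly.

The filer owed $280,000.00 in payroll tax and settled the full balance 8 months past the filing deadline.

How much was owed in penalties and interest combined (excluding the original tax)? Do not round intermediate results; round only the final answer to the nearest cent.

Failure-to-file: 8 × 4% × $280,000.00 = $89,600.00, capped at 22.5% × $280,000.00 = $63,000.00
Failure-to-pay penalty = 1.75% × $280,000.00 × 8 mo = $39,200.00
Interest (12%/yr ÷ 12 = 1%/month): $280,000.00 × ((1 + 0.01)^8 − 1) = $23,199.8776…
Penalties + interest = $102,200.0000 + $23,199.8776… = $125,399.88

$125,399.88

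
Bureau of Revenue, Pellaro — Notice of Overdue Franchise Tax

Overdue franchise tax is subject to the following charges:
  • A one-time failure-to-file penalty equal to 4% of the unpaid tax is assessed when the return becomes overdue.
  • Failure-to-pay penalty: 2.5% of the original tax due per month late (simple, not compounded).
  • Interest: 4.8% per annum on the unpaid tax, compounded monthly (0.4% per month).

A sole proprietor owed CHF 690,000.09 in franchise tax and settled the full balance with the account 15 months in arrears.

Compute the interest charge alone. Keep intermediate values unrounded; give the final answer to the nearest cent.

CHF 42,579.54

Interest: CHF 690,000.09 × ((1 + 0.004)^15 − 1) = CHF 690,000.09 × 0.0617095… = CHF 42,579.5416…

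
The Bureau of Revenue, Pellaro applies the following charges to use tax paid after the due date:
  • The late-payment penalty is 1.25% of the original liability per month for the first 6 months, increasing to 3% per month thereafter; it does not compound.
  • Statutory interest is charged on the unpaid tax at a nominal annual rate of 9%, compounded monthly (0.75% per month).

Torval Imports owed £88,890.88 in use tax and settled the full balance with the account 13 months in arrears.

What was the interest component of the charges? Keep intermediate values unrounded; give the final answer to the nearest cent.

Interest: £88,890.88 × ((1 + 0.0075)^13 − 1) = £88,890.88 × 0.1020104… = £9,067.7986…

£9,067.80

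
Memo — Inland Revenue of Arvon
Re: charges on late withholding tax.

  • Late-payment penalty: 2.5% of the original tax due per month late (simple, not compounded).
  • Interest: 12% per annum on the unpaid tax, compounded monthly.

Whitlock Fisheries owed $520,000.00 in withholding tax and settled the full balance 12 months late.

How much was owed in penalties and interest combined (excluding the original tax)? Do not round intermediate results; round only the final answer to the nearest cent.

Late-payment penalty = 2.5% × $520,000.00 × 12 mo = $156,000.00
Interest (12%/yr ÷ 12 = 1%/month): $520,000.00 × ((1 + 0.01)^12 − 1) = $65,949.0157…
Penalties + interest = $156,000.0000 + $65,949.0157… = $221,949.02

$221,949.02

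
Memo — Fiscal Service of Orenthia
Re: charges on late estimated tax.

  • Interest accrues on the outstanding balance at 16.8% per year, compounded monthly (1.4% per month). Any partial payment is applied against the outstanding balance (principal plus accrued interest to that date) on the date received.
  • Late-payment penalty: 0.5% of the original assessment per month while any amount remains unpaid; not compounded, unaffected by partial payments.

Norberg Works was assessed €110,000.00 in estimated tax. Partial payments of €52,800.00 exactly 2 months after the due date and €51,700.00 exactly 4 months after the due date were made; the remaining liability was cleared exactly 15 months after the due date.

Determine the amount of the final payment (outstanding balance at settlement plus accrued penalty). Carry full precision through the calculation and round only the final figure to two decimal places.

Balance at month 2: €110,000.0000 × (1 + 0.014)^2 = €113,101.5600
After €52,800.00 payment: €113,101.5600 − €52,800.00 = €60,301.5600
Balance at month 4: €60,301.5600 × (1 + 0.014)^2 = €62,001.8228…
After €51,700.00 payment: €62,001.8228… − €51,700.00 = €10,301.8228…
Balance at month 15: €10,301.8228… × (1 + 0.014)^11 = €12,004.1546…
Penalty: 15 × 0.5% × €110,000.00 = €8,250.00
Final settlement = outstanding balance + penalty = €12,004.1546… + €8,250.00 = €20,254.15

€20,254.15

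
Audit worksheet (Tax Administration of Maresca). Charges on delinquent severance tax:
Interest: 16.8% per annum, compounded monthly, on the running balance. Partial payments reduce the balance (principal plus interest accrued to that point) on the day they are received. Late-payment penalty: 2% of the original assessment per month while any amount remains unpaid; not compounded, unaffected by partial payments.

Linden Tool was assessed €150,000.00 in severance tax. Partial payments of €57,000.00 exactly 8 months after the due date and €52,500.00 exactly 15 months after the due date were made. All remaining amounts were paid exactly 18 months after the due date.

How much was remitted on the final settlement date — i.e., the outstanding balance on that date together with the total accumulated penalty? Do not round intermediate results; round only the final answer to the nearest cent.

€126,414.42

Monthly rate = 16.8% ÷ 12 = 1.4%
Balance at month 8: €150,000.0000 × (1 + 0.014)^8 = €167,646.6575…
After €57,000.00 payment: €167,646.6575… − €57,000.00 = €110,646.6575…
Balance at month 15: €110,646.6575… × (1 + 0.014)^7 = €121,956.2281…
After €52,500.00 payment: €121,956.2281… − €52,500.00 = €69,456.2281…
Balance at month 18: €69,456.2281… × (1 + 0.014)^3 = €72,414.4206…
Penalty: 18 × 2% × €150,000.00 = €54,000.00
Final settlement = outstanding balance + penalty = €72,414.4206… + €54,000.00 = €126,414.42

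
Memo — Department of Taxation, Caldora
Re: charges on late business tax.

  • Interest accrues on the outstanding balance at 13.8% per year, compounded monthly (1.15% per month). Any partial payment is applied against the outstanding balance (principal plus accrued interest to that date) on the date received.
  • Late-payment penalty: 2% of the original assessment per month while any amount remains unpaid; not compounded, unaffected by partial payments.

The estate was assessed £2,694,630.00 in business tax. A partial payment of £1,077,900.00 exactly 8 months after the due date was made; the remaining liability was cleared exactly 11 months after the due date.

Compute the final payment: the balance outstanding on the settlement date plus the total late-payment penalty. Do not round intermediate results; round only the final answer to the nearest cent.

Balance at month 8: £2,694,630.0000 × (1 + 0.0115)^8 = £2,952,747.0034…
After £1,077,900.00 payment: £2,952,747.0034… − £1,077,900.00 = £1,874,847.0034…
Balance at month 11: £1,874,847.0034… × (1 + 0.0115)^3 = £1,940,275.9220…
Penalty: 11 × 2% × £2,694,630.00 = £592,818.60
Final settlement = outstanding balance + penalty = £1,940,275.9220… + £592,818.60 = £2,533,094.52

£2,533,094.52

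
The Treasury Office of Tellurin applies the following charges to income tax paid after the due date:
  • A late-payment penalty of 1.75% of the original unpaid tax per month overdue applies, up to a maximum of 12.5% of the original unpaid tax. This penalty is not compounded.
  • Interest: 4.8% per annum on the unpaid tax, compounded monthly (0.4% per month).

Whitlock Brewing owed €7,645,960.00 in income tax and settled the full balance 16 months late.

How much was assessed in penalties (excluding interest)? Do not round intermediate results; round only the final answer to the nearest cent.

Penalty (uncapped): 16 × 1.75% × €7,645,960.00 = €2,140,868.80; cap = 12.5% × €7,645,960.00 = €955,745.00 → penalty = €955,745.00

€955,745.00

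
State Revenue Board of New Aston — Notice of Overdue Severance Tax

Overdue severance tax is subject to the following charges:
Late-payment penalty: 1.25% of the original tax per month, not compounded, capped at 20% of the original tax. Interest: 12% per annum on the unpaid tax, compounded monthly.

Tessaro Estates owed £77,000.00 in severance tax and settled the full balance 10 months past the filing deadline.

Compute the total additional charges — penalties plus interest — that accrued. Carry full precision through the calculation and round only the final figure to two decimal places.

Penalty: 10 × 1.25% × £77,000.00 = £9,625.00 (below the 20% cap of £15,400.00)
Interest (12%/yr ÷ 12 = 1%/month): £77,000.00 × ((1 + 0.01)^10 − 1) = £8,055.9037…
Penalties + interest = £9,625.0000 + £8,055.9037… = £17,680.90

£17,680.90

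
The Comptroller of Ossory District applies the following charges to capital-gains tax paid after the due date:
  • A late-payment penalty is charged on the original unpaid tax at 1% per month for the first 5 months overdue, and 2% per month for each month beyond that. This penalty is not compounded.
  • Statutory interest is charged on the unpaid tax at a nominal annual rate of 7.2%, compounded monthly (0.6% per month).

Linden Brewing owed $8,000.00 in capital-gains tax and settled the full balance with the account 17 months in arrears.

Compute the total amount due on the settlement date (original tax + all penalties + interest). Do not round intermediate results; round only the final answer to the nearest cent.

$11,176.37

Penalty, months 1–5: 5 × 1% × $8,000.00 = $400.00
Penalty, months 6–17: 12 × 2% × $8,000.00 = $1,920.00
Interest: $8,000.00 × ((1 + 0.006)^17 − 1) = $8,000.00 × 0.1070460… = $856.3681…
Total = $8,000.00 + $2,320.0000 + $856.3681… = $11,176.37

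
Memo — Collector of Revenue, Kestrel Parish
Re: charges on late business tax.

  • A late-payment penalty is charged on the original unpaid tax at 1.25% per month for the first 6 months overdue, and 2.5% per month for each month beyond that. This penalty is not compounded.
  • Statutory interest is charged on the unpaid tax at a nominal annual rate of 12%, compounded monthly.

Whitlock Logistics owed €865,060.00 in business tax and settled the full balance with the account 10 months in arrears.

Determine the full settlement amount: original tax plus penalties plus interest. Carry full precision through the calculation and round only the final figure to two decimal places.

Penalty, months 1–6: 6 × 1.25% × €865,060.00 = €64,879.50
Penalty, months 7–10: 4 × 2.5% × €865,060.00 = €86,506.00
Interest (12%/yr ÷ 12 = 1%/month): €865,060.00 × ((1 + 0.01)^10 − 1) = €90,504.4158…
Total = €865,060.00 + €151,385.5000 + €90,504.4158… = €1,106,949.92

€1,106,949.92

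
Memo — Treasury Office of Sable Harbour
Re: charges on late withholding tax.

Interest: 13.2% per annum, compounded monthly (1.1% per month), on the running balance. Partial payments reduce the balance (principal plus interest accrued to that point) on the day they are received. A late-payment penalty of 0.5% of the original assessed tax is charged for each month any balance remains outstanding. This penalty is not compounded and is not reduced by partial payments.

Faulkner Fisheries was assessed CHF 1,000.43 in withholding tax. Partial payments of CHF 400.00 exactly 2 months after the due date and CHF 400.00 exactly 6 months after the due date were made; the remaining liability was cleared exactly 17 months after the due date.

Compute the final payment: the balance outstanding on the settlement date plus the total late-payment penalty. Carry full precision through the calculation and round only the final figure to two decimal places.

CHF 367.47

Balance at month 2: CHF 1,000.4300 × (1 + 0.011)^2 = CHF 1,022.5605…
After CHF 400.00 payment: CHF 1,022.5605… − CHF 400.00 = CHF 622.5605…
Balance at month 6: CHF 622.5605… × (1 + 0.011)^4 = CHF 650.4085…
After CHF 400.00 payment: CHF 650.4085… − CHF 400.00 = CHF 250.4085…
Balance at month 17: CHF 250.4085… × (1 + 0.011)^11 = CHF 282.4306…
Penalty: 17 × 0.5% × CHF 1,000.43 = CHF 85.04…
Final settlement = outstanding balance + penalty = CHF 282.4306… + CHF 85.04… = CHF 367.47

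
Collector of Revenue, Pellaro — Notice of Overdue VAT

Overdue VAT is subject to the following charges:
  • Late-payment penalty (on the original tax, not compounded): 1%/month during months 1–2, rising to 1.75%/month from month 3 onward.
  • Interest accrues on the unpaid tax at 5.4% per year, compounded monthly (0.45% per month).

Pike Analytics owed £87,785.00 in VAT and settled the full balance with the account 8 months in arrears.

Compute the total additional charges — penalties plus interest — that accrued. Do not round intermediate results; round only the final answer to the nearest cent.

£14,183.61

Penalty, months 1–2: 2 × 1% × £87,785.00 = £1,755.70
Penalty, months 3–8: 6 × 1.75% × £87,785.00 = £9,217.43…
Interest: £87,785.00 × ((1 + 0.0045)^8 − 1) = £87,785.00 × 0.0365721… = £3,210.4846…
Penalties + interest = £10,973.1250 + £3,210.4846… = £14,183.61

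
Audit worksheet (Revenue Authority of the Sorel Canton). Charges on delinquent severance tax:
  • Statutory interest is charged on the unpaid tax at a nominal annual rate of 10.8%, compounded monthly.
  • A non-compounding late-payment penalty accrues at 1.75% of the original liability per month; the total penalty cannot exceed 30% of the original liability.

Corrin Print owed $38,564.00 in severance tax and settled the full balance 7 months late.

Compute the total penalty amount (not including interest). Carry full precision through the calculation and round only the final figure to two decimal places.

$4,724.09

Penalty: 7 × 1.75% × $38,564.00 = $4,724.09 (below the 30% cap of $11,569.20)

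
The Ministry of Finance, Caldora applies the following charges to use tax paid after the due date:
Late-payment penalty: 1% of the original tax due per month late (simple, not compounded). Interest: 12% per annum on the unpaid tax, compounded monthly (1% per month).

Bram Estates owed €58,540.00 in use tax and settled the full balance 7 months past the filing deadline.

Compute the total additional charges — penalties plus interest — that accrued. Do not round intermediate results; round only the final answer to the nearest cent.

Late-payment penalty = 1% × €58,540.00 × 7 mo = €4,097.80
Interest: €58,540.00 × ((1 + 0.01)^7 − 1) = €58,540.00 × 0.0721354… = €4,222.8035…
Penalties + interest = €4,097.8000 + €4,222.8035… = €8,320.60

€8,320.60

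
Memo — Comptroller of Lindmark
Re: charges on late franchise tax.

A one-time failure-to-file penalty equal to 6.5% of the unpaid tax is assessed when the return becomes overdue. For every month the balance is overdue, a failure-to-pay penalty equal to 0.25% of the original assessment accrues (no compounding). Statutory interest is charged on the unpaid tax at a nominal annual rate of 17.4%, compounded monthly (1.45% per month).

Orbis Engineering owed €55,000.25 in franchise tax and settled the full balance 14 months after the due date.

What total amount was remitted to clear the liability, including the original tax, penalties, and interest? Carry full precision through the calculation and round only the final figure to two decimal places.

Failure-to-file penalty: 6.5% × €55,000.25 = €3,575.02…
Failure-to-pay penalty = 0.25% × €55,000.25 × 14 mo = €1,925.01…
Interest: €55,000.25 × ((1 + 0.0145)^14 − 1) = €55,000.25 × 0.2232880… = €12,280.8964…
Total = €55,000.25 + €5,500.0250 + €12,280.8964… = €72,781.17

€72,781.17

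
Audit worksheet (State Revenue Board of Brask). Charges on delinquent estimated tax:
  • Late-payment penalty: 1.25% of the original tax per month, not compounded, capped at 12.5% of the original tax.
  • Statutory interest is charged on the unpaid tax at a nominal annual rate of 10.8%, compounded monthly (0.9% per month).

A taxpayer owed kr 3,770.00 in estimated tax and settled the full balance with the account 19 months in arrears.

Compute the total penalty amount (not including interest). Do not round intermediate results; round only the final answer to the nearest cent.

kr 471.25

Penalty (uncapped): 19 × 1.25% × kr 3,770.00 = kr 895.38…; cap = 12.5% × kr 3,770.00 = kr 471.25 → penalty = kr 471.25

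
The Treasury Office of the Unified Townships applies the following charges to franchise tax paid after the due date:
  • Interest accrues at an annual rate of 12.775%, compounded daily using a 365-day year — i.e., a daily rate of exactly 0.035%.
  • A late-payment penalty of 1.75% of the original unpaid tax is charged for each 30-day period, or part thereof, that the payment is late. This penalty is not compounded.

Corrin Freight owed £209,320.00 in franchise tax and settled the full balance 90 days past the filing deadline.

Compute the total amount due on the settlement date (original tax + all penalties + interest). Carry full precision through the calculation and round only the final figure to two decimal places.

Penalty periods: ⌈90/30⌉ = 3; penalty = 3 × 1.75% × £209,320.00 = £10,989.30
Interest: £209,320.00 × ((1 + 0.00035)^90 − 1) = £209,320.00 × 0.03199569… = £6,697.3374…
Total = £209,320.00 + £10,989.3000 + £6,697.3374… = £227,006.64

£227,006.64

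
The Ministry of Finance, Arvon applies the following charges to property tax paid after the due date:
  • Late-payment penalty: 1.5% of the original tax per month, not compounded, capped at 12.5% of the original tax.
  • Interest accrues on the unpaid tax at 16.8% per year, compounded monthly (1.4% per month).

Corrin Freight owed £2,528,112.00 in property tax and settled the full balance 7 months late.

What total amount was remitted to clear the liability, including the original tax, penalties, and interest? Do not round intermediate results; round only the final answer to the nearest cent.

£3,051,970.67

Penalty: 7 × 1.5% × £2,528,112.00 = £265,451.76 (below the 12.5% cap of £316,014.00)
Interest: £2,528,112.00 × ((1 + 0.014)^7 − 1) = £2,528,112.00 × 0.1022134… = £258,406.9128…
Total = £2,528,112.00 + £265,451.7600 + £258,406.9128… = £3,051,970.67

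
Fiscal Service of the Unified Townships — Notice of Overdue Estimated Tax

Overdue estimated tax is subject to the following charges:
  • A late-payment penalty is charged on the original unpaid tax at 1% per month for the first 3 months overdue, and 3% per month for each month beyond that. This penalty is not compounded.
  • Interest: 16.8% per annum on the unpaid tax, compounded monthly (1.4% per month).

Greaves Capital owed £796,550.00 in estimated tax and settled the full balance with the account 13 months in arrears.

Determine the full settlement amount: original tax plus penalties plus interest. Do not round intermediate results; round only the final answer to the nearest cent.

£1,217,208.82

Penalty, months 1–3: 3 × 1% × £796,550.00 = £23,896.50
Penalty, months 4–13: 10 × 3% × £796,550.00 = £238,965.00
Interest: £796,550.00 × ((1 + 0.014)^13 − 1) = £796,550.00 × 0.1981010… = £157,797.3171…
Total = £796,550.00 + £262,861.5000 + £157,797.3171… = £1,217,208.82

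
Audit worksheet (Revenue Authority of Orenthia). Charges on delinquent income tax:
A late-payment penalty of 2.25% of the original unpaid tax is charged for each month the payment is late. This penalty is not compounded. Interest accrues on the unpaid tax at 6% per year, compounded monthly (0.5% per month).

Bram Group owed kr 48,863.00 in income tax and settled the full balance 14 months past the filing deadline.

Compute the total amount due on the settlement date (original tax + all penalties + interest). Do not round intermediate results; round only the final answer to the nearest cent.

Late-payment penalty: 14 × 2.25% × kr 48,863.00 = kr 15,391.85…
Interest: kr 48,863.00 × ((1 + 0.005)^14 − 1) = kr 48,863.00 × 0.0723211… = kr 3,533.8275…
Total = kr 48,863.00 + kr 15,391.8450 + kr 3,533.8275… = kr 67,788.67

kr 67,788.67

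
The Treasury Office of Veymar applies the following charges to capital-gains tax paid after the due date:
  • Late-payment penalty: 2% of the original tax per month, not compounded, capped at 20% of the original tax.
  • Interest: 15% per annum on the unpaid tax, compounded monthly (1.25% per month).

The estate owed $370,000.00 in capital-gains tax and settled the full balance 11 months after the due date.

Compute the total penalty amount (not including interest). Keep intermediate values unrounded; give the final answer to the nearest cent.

Penalty (uncapped): 11 × 2% × $370,000.00 = $81,400.00; cap = 20% × $370,000.00 = $74,000.00 → penalty = $74,000.00

$74,000.00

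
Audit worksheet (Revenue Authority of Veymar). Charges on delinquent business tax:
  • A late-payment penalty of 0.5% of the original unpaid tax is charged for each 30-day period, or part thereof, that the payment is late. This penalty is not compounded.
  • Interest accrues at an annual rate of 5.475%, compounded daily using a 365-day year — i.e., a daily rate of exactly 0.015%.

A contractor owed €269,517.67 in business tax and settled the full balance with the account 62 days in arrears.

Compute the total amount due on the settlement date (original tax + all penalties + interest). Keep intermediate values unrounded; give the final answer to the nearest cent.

€276,078.45

Penalty periods: ⌈62/30⌉ = 3; penalty = 3 × 0.5% × €269,517.67 = €4,042.77…
Interest: €269,517.67 × ((1 + 0.00015)^62 − 1) = €269,517.67 × 0.00934268… = €2,518.0161…
Total = €269,517.67 + €4,042.7651… + €2,518.0161… = €276,078.45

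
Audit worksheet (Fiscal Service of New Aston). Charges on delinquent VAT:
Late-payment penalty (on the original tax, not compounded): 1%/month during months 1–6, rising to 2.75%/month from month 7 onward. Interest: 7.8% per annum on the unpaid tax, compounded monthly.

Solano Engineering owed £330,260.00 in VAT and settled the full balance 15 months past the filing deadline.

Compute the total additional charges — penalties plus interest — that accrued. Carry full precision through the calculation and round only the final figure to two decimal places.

Penalty, months 1–6: 6 × 1% × £330,260.00 = £19,815.60
Penalty, months 7–15: 9 × 2.75% × £330,260.00 = £81,739.35
Interest (7.8%/yr ÷ 12 = 0.65%/month): £330,260.00 × ((1 + 0.0065)^15 − 1) = £33,707.5497…
Penalties + interest = £101,554.9500 + £33,707.5497… = £135,262.50

£135,262.50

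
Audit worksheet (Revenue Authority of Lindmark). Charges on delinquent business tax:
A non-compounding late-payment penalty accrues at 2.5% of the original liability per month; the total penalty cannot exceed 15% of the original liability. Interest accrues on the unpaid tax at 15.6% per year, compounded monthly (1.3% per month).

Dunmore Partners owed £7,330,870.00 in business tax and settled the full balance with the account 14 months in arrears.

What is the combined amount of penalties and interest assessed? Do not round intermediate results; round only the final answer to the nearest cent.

£2,552,667.99

Penalty (uncapped): 14 × 2.5% × £7,330,870.00 = £2,565,804.50; cap = 15% × £7,330,870.00 = £1,099,630.50 → penalty = £1,099,630.50
Interest: £7,330,870.00 × ((1 + 0.013)^14 − 1) = £7,330,870.00 × 0.1982081… = £1,453,037.4886…
Penalties + interest = £1,099,630.5000 + £1,453,037.4886… = £2,552,667.99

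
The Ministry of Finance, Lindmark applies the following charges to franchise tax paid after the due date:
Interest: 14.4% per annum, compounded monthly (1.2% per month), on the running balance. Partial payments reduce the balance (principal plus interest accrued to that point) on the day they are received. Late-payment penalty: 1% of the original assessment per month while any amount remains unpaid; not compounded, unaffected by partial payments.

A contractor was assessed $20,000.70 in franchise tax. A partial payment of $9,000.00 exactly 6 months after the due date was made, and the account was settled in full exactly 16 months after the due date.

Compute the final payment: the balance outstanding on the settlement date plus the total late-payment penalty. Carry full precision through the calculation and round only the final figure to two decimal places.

$17,266.46

Balance at month 6: $20,000.7000 × (1 + 0.012)^6 = $21,484.6494…
After $9,000.00 payment: $21,484.6494… − $9,000.00 = $12,484.6494…
Balance at month 16: $12,484.6494… × (1 + 0.012)^10 = $14,066.3518…
Penalty: 16 × 1% × $20,000.70 = $3,200.11…
Final settlement = outstanding balance + penalty = $14,066.3518… + $3,200.11… = $17,266.46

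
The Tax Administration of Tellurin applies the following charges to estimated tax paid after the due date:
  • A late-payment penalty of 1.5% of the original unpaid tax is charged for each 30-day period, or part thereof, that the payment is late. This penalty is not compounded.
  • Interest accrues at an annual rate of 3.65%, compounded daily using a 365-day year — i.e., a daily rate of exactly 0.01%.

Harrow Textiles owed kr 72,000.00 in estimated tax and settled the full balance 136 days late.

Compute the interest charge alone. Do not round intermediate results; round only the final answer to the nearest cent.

kr 985.84

Interest: kr 72,000.00 × ((1 + 0.0001)^136 − 1) = kr 72,000.00 × 0.01369221… = kr 985.8392…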